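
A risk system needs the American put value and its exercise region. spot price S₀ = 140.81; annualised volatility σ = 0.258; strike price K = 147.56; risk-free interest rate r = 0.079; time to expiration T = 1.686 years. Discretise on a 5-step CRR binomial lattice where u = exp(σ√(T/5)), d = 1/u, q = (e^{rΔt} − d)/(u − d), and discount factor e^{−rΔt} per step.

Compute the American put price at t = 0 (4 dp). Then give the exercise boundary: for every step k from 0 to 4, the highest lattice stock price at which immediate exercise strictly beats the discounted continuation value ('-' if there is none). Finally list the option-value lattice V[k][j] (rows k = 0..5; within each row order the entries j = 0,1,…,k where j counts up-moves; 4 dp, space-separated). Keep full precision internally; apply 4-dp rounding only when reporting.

price = 15.4840
boundary = - - 104.3526 121.2184 104.3526
tree:
15.4840
26.4550 7.3503
43.2074 14.1726 2.1811
57.7265 26.3416 5.0041 0.0000
70.2255 43.2074 11.4811 0.0000 0.0000
80.9855 57.7265 26.3416 0.0000 0.0000 0.0000

params: Δt=0.33720 u=1.16162 d=0.86086 q=0.55238 e^(-rΔt)=0.97371
t_5 payoffs: 80.9855 57.7265 26.3416 0.0000 0.0000 0.0000
t_4: node(4,0) S=77.3345 payoff=70.2255 vs cont=66.3466 → 70.2255 [stop]  node(4,1) S=104.3526 payoff=43.2074 vs cont=39.3284 → 43.2074 [stop]  node(4,2) S=140.8100 payoff=6.7500 vs cont=11.4811 → 11.4811 [wait]  node(4,3) S=190.0044 payoff=0.0000 vs cont=0.0000 → 0.0000 [wait]  node(4,4) S=256.3857 payoff=0.0000 vs cont=0.0000 → 0.0000 [wait]  ⇒ S*(4)=104.3526
t_3: node(3,0) S=89.8335 payoff=57.7265 vs cont=53.8476 → 57.7265 [stop]  node(3,1) S=121.2184 payoff=26.3416 vs cont=25.0074 → 26.3416 [stop]  node(3,2) S=163.5681 payoff=0.0000 vs cont=5.0041 → 5.0041 [wait]  node(3,3) S=220.7134 payoff=0.0000 vs cont=0.0000 → 0.0000 [wait]  ⇒ S*(3)=121.2184
t_2: node(2,0) S=104.3526 payoff=43.2074 vs cont=39.3284 → 43.2074 [stop]  node(2,1) S=140.8100 payoff=6.7500 vs cont=14.1726 → 14.1726 [wait]  node(2,2) S=190.0044 payoff=0.0000 vs cont=2.1811 → 2.1811 [wait]  ⇒ S*(2)=104.3526
t_1: node(1,0) S=121.2184 payoff=26.3416 vs cont=26.4550 → 26.4550 [wait]  node(1,1) S=163.5681 payoff=0.0000 vs cont=7.3503 → 7.3503 [wait]  ⇒ S*(1)=-
t_0: node(0,0) S=140.8100 payoff=6.7500 vs cont=15.4840 → 15.4840 [wait]  ⇒ S*(0)=-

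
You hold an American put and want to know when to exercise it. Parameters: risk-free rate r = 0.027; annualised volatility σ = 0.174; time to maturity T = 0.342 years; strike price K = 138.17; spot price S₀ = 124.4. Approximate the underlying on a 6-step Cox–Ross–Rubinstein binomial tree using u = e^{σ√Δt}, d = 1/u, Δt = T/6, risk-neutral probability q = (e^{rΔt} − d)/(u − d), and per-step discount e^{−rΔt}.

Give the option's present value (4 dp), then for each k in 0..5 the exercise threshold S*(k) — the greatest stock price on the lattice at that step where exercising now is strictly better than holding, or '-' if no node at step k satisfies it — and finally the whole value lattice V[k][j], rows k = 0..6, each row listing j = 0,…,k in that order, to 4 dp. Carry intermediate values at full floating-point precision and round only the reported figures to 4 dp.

params: Δt=0.05700 u=1.04242 d=0.95931 q=0.50815 e^(-rΔt)=0.99846
t_6 payoffs: 41.2146 32.8151 23.6879 13.7700 2.9929 0.0000 0.0000
t_5: node(5,0) S=101.0679 payoff=37.1021 vs cont=36.8896 → 37.1021 [stop]  node(5,1) S=109.8237 payoff=28.3463 vs cont=28.1338 → 28.3463 [stop]  node(5,2) S=119.3381 payoff=18.8319 vs cont=18.6195 → 18.8319 [stop]  node(5,3) S=129.6767 payoff=8.4933 vs cont=8.2809 → 8.4933 [stop]  node(5,4) S=140.9109 payoff=0.0000 vs cont=1.4698 → 1.4698 [wait]  node(5,5) S=153.1185 payoff=0.0000 vs cont=0.0000 → 0.0000 [wait]  ⇒ S*(5)=129.6767
t_4: node(4,0) S=105.3549 payoff=32.8151 vs cont=32.6026 → 32.8151 [stop]  node(4,1) S=114.4821 payoff=23.6879 vs cont=23.4754 → 23.6879 [stop]  node(4,2) S=124.4000 payoff=13.7700 vs cont=13.5575 → 13.7700 [stop]  node(4,3) S=135.1771 payoff=2.9929 vs cont=4.9168 → 4.9168 [wait]  node(4,4) S=146.8879 payoff=0.0000 vs cont=0.7218 → 0.7218 [wait]  ⇒ S*(4)=124.4000
t_3: node(3,0) S=109.8237 payoff=28.3463 vs cont=28.1338 → 28.3463 [stop]  node(3,1) S=119.3381 payoff=18.8319 vs cont=18.6195 → 18.8319 [stop]  node(3,2) S=129.6767 payoff=8.4933 vs cont=9.2570 → 9.2570 [wait]  node(3,3) S=140.9109 payoff=0.0000 vs cont=2.7808 → 2.7808 [wait]  ⇒ S*(3)=119.3381
t_2: node(2,0) S=114.4821 payoff=23.6879 vs cont=23.4754 → 23.6879 [stop]  node(2,1) S=124.4000 payoff=13.7700 vs cont=13.9450 → 13.9450 [wait]  node(2,2) S=135.1771 payoff=2.9929 vs cont=5.9570 → 5.9570 [wait]  ⇒ S*(2)=114.4821
t_1: node(1,0) S=119.3381 payoff=18.8319 vs cont=18.7082 → 18.8319 [stop]  node(1,1) S=129.6767 payoff=8.4933 vs cont=9.8707 → 9.8707 [wait]  ⇒ S*(1)=119.3381
t_0: node(0,0) S=124.4000 payoff=13.7700 vs cont=14.2563 → 14.2563 [wait]  ⇒ S*(0)=-

price = 14.2563
boundary = - 119.3381 114.4821 119.3381 124.4000 129.6767
tree:
14.2563
18.8319 9.8707
23.6879 13.9450 5.9570
28.3463 18.8319 9.2570 2.7808
32.8151 23.6879 13.7700 4.9168 0.7218
37.1021 28.3463 18.8319 8.4933 1.4698 0.0000
41.2146 32.8151 23.6879 13.7700 2.9929 0.0000 0.0000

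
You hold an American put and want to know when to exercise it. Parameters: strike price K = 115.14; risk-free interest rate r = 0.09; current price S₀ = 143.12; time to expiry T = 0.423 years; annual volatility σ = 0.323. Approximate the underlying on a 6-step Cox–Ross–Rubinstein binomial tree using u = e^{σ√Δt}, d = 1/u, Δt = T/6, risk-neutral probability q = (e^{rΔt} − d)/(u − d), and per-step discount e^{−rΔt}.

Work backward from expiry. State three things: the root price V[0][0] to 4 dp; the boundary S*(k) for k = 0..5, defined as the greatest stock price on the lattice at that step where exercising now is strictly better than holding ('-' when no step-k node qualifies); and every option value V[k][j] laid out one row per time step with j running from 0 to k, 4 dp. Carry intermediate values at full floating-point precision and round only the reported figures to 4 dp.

price = 1.4650
boundary = - - - - - 93.2115
tree:
1.4650
2.6704 0.3508
4.7725 0.7288 0.0000
8.3038 1.5143 0.0000 0.0000
13.9035 3.1462 0.0000 0.0000 0.0000
21.9285 6.5368 0.0000 0.0000 0.0000 0.0000
29.5893 13.5816 0.0000 0.0000 0.0000 0.0000 0.0000

Δt=0.07050, u=1.08955, d=0.91781, q=0.51564, disc=e^(-rΔt)=0.99368
k=6 terminal: V=max(K-S,0) → 29.5893 13.5816 0.0000 0.0000 0.0000 0.0000 0.0000
k=5: j=0 S=93.2115 intr=21.9285 cont=21.2002 V=21.9285[EX]; j=1 S=110.6527 intr=4.4873 cont=6.5368 V=6.5368[hold]; j=2 S=131.3573 intr=0.0000 cont=0.0000 V=0.0000[hold]; j=3 S=155.9360 intr=0.0000 cont=0.0000 V=0.0000[hold]; j=4 S=185.1138 intr=0.0000 cont=0.0000 V=0.0000[hold]; j=5 S=219.7511 intr=0.0000 cont=0.0000 V=0.0000[hold]  S*(5)=93.2115
k=4: j=0 S=101.5584 intr=13.5816 cont=13.9035 V=13.9035[hold]; j=1 S=120.5613 intr=0.0000 cont=3.1462 V=3.1462[hold]; j=2 S=143.1200 intr=0.0000 cont=0.0000 V=0.0000[hold]; j=3 S=169.8997 intr=0.0000 cont=0.0000 V=0.0000[hold]; j=4 S=201.6903 intr=0.0000 cont=0.0000 V=0.0000[hold]  S*(4)=-
k=3: j=0 S=110.6527 intr=4.4873 cont=8.3038 V=8.3038[hold]; j=1 S=131.3573 intr=0.0000 cont=1.5143 V=1.5143[hold]; j=2 S=155.9360 intr=0.0000 cont=0.0000 V=0.0000[hold]; j=3 S=185.1138 intr=0.0000 cont=0.0000 V=0.0000[hold]  S*(3)=-
k=2: j=0 S=120.5613 intr=0.0000 cont=4.7725 V=4.7725[hold]; j=1 S=143.1200 intr=0.0000 cont=0.7288 V=0.7288[hold]; j=2 S=169.8997 intr=0.0000 cont=0.0000 V=0.0000[hold]  S*(2)=-
k=1: j=0 S=131.3573 intr=0.0000 cont=2.6704 V=2.6704[hold]; j=1 S=155.9360 intr=0.0000 cont=0.3508 V=0.3508[hold]  S*(1)=-
k=0: j=0 S=143.1200 intr=0.0000 cont=1.4650 V=1.4650[hold]  S*(0)=-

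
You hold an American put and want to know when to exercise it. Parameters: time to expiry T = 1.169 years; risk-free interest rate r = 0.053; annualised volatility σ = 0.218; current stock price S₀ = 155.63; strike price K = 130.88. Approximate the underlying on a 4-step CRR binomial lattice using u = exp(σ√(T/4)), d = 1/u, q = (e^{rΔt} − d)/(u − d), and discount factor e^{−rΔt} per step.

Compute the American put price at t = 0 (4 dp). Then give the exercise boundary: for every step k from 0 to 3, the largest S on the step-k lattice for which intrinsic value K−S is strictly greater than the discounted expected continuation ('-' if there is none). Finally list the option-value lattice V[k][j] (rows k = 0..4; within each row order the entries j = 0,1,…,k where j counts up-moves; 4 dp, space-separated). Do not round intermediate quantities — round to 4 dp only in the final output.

Δt=0.29225, u=1.12508, d=0.88883, q=0.53665, disc=e^(-rΔt)=0.98463
k=4 terminal: V=max(K-S,0) → 33.7474 7.9298 0.0000 0.0000 0.0000
k=3: j=0 S=109.2816 intr=21.5984 cont=19.5868 V=21.5984[EX]; j=1 S=138.3284 intr=0.0000 cont=3.6179 V=3.6179[hold]; j=2 S=175.0957 intr=0.0000 cont=0.0000 V=0.0000[hold]; j=3 S=221.6356 intr=0.0000 cont=0.0000 V=0.0000[hold]  S*(3)=109.2816
k=2: j=0 S=122.9502 intr=7.9298 cont=11.7656 V=11.7656[hold]; j=1 S=155.6300 intr=0.0000 cont=1.6506 V=1.6506[hold]; j=2 S=196.9960 intr=0.0000 cont=0.0000 V=0.0000[hold]  S*(2)=-
k=1: j=0 S=138.3284 intr=0.0000 cont=6.2400 V=6.2400[hold]; j=1 S=175.0957 intr=0.0000 cont=0.7531 V=0.7531[hold]  S*(1)=-
k=0: j=0 S=155.6300 intr=0.0000 cont=3.2448 V=3.2448[hold]  S*(0)=-

price = 3.2448
boundary = - - - 109.2816
tree:
3.2448
6.2400 0.7531
11.7656 1.6506 0.0000
21.5984 3.6179 0.0000 0.0000
33.7474 7.9298 0.0000 0.0000 0.0000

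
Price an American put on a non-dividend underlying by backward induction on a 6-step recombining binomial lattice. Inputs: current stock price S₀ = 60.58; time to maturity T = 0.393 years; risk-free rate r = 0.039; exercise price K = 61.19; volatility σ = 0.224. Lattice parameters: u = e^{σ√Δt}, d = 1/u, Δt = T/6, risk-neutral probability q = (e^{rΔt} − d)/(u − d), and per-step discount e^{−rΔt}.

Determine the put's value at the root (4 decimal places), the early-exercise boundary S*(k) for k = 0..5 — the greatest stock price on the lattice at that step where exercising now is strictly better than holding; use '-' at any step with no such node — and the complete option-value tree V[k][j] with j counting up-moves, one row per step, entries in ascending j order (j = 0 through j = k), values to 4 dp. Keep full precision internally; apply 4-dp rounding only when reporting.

price = 3.3118
boundary = - - - 51.0079 54.0175 57.2047
tree:
3.3118
5.0188 1.6750
7.3217 2.8134 0.5807
10.1821 4.5879 1.1088 0.0721
13.0241 7.1725 2.1076 0.1469 0.0000
15.7077 10.1821 3.9853 0.2994 0.0000 0.0000
18.2418 13.0241 7.1725 0.6100 0.0000 0.0000 0.0000

params: Δt=0.06550 u=1.05900 d=0.94428 q=0.50797 e^(-rΔt)=0.99745
t_6 payoffs: 18.2418 13.0241 7.1725 0.6100 0.0000 0.0000 0.0000
t_5: node(5,0) S=45.4823 payoff=15.7077 vs cont=15.5516 → 15.7077 [stop]  node(5,1) S=51.0079 payoff=10.1821 vs cont=10.0260 → 10.1821 [stop]  node(5,2) S=57.2047 payoff=3.9853 vs cont=3.8292 → 3.9853 [stop]  node(5,3) S=64.1544 payoff=0.0000 vs cont=0.2994 → 0.2994 [wait]  node(5,4) S=71.9484 payoff=0.0000 vs cont=0.0000 → 0.0000 [wait]  node(5,5) S=80.6893 payoff=0.0000 vs cont=0.0000 → 0.0000 [wait]  ⇒ S*(5)=57.2047
t_4: node(4,0) S=48.1659 payoff=13.0241 vs cont=12.8680 → 13.0241 [stop]  node(4,1) S=54.0175 payoff=7.1725 vs cont=7.0164 → 7.1725 [stop]  node(4,2) S=60.5800 payoff=0.6100 vs cont=2.1076 → 2.1076 [wait]  node(4,3) S=67.9398 payoff=0.0000 vs cont=0.1469 → 0.1469 [wait]  node(4,4) S=76.1936 payoff=0.0000 vs cont=0.0000 → 0.0000 [wait]  ⇒ S*(4)=54.0175
t_3: node(3,0) S=51.0079 payoff=10.1821 vs cont=10.0260 → 10.1821 [stop]  node(3,1) S=57.2047 payoff=3.9853 vs cont=4.5879 → 4.5879 [wait]  node(3,2) S=64.1544 payoff=0.0000 vs cont=1.1088 → 1.1088 [wait]  node(3,3) S=71.9484 payoff=0.0000 vs cont=0.0721 → 0.0721 [wait]  ⇒ S*(3)=51.0079
t_2: node(2,0) S=54.0175 payoff=7.1725 vs cont=7.3217 → 7.3217 [wait]  node(2,1) S=60.5800 payoff=0.6100 vs cont=2.8134 → 2.8134 [wait]  node(2,2) S=67.9398 payoff=0.0000 vs cont=0.5807 → 0.5807 [wait]  ⇒ S*(2)=-
t_1: node(1,0) S=57.2047 payoff=3.9853 vs cont=5.0188 → 5.0188 [wait]  node(1,1) S=64.1544 payoff=0.0000 vs cont=1.6750 → 1.6750 [wait]  ⇒ S*(1)=-
t_0: node(0,0) S=60.5800 payoff=0.6100 vs cont=3.3118 → 3.3118 [wait]  ⇒ S*(0)=-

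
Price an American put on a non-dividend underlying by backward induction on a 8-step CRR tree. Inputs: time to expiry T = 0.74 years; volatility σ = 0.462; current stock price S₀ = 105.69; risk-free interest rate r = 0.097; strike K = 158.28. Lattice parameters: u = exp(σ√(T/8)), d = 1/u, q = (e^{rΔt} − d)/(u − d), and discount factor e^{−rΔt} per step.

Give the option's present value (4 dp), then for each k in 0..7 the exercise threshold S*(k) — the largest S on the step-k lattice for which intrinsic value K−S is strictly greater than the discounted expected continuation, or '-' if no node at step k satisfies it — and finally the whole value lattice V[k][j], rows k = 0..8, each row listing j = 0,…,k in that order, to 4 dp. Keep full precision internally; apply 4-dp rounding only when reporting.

params: Δt=0.09250 u=1.15086 d=0.86891 q=0.49690 e^(-rΔt)=0.99107
t_8 payoffs: 123.9364 112.7924 98.0324 78.4829 52.5900 18.2952 0.0000 0.0000 0.0000
t_7: node(7,0) S=39.5248 payoff=118.7552 vs cont=117.3414 → 118.7552 [stop]  node(7,1) S=52.3500 payoff=105.9300 vs cont=104.5162 → 105.9300 [stop]  node(7,2) S=69.3367 payoff=88.9433 vs cont=87.5295 → 88.9433 [stop]  node(7,3) S=91.8355 payoff=66.4445 vs cont=65.0307 → 66.4445 [stop]  node(7,4) S=121.6347 payoff=36.6453 vs cont=35.2315 → 36.6453 [stop]  node(7,5) S=161.1033 payoff=0.0000 vs cont=9.1222 → 9.1222 [wait]  node(7,6) S=213.3789 payoff=0.0000 vs cont=0.0000 → 0.0000 [wait]  node(7,7) S=282.6171 payoff=0.0000 vs cont=0.0000 → 0.0000 [wait]  ⇒ S*(7)=121.6347
t_6: node(6,0) S=45.4876 payoff=112.7924 vs cont=111.3786 → 112.7924 [stop]  node(6,1) S=60.2476 payoff=98.0324 vs cont=96.6186 → 98.0324 [stop]  node(6,2) S=79.7971 payoff=78.4829 vs cont=77.0691 → 78.4829 [stop]  node(6,3) S=105.6900 payoff=52.5900 vs cont=51.1762 → 52.5900 [stop]  node(6,4) S=139.9848 payoff=18.2952 vs cont=22.7640 → 22.7640 [wait]  node(6,5) S=185.4078 payoff=0.0000 vs cont=4.5484 → 4.5484 [wait]  node(6,6) S=245.5698 payoff=0.0000 vs cont=0.0000 → 0.0000 [wait]  ⇒ S*(6)=105.6900
t_5: node(5,0) S=52.3500 payoff=105.9300 vs cont=104.5162 → 105.9300 [stop]  node(5,1) S=69.3367 payoff=88.9433 vs cont=87.5295 → 88.9433 [stop]  node(5,2) S=91.8355 payoff=66.4445 vs cont=65.0307 → 66.4445 [stop]  node(5,3) S=121.6347 payoff=36.6453 vs cont=37.4322 → 37.4322 [wait]  node(5,4) S=161.1033 payoff=0.0000 vs cont=13.5903 → 13.5903 [wait]  node(5,5) S=213.3789 payoff=0.0000 vs cont=2.2679 → 2.2679 [wait]  ⇒ S*(5)=91.8355
t_4: node(4,0) S=60.2476 payoff=98.0324 vs cont=96.6186 → 98.0324 [stop]  node(4,1) S=79.7971 payoff=78.4829 vs cont=77.0691 → 78.4829 [stop]  node(4,2) S=105.6900 payoff=52.5900 vs cont=51.5637 → 52.5900 [stop]  node(4,3) S=139.9848 payoff=18.2952 vs cont=25.3567 → 25.3567 [wait]  node(4,4) S=185.4078 payoff=0.0000 vs cont=7.8931 → 7.8931 [wait]  ⇒ S*(4)=105.6900
t_3: node(3,0) S=69.3367 payoff=88.9433 vs cont=87.5295 → 88.9433 [stop]  node(3,1) S=91.8355 payoff=66.4445 vs cont=65.0307 → 66.4445 [stop]  node(3,2) S=121.6347 payoff=36.6453 vs cont=38.7090 → 38.7090 [wait]  node(3,3) S=161.1033 payoff=0.0000 vs cont=16.5301 → 16.5301 [wait]  ⇒ S*(3)=91.8355
t_2: node(2,0) S=79.7971 payoff=78.4829 vs cont=77.0691 → 78.4829 [stop]  node(2,1) S=105.6900 payoff=52.5900 vs cont=52.1925 → 52.5900 [stop]  node(2,2) S=139.9848 payoff=18.2952 vs cont=27.4411 → 27.4411 [wait]  ⇒ S*(2)=105.6900
t_1: node(1,0) S=91.8355 payoff=66.4445 vs cont=65.0307 → 66.4445 [stop]  node(1,1) S=121.6347 payoff=36.6453 vs cont=39.7355 → 39.7355 [wait]  ⇒ S*(1)=91.8355
t_0: node(0,0) S=105.6900 payoff=52.5900 vs cont=52.6980 → 52.6980 [wait]  ⇒ S*(0)=-

price = 52.6980
boundary = - 91.8355 105.6900 91.8355 105.6900 91.8355 105.6900 121.6347
tree:
52.6980
66.4445 39.7355
78.4829 52.5900 27.4411
88.9433 66.4445 38.7090 16.5301
98.0324 78.4829 52.5900 25.3567 7.8931
105.9300 88.9433 66.4445 37.4322 13.5903 2.2679
112.7924 98.0324 78.4829 52.5900 22.7640 4.5484 0.0000
118.7552 105.9300 88.9433 66.4445 36.6453 9.1222 0.0000 0.0000
123.9364 112.7924 98.0324 78.4829 52.5900 18.2952 0.0000 0.0000 0.0000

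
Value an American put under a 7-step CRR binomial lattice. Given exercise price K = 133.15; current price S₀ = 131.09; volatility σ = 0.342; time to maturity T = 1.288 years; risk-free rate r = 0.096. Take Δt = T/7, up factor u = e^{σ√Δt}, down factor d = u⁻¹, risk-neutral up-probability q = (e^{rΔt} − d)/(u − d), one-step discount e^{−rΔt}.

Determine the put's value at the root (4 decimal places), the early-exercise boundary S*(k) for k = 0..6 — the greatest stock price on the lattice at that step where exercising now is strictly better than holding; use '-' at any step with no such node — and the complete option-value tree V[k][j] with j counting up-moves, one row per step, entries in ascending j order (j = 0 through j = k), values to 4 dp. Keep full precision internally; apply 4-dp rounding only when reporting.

params: Δt=0.18400 u=1.15801 d=0.86355 q=0.52391 e^(-rΔt)=0.98249
t_7 payoffs: 86.2052 70.1978 48.7321 19.9470 0.0000 0.0000 0.0000 0.0000
t_6: node(6,0) S=54.3625 payoff=78.7875 vs cont=76.4562 → 78.7875 [stop]  node(6,1) S=72.8992 payoff=60.2508 vs cont=57.9195 → 60.2508 [stop]  node(6,2) S=97.7566 payoff=35.3934 vs cont=33.0621 → 35.3934 [stop]  node(6,3) S=131.0900 payoff=2.0600 vs cont=9.3303 → 9.3303 [wait]  node(6,4) S=175.7895 payoff=0.0000 vs cont=0.0000 → 0.0000 [wait]  node(6,5) S=235.7309 payoff=0.0000 vs cont=0.0000 → 0.0000 [wait]  node(6,6) S=316.1112 payoff=0.0000 vs cont=0.0000 → 0.0000 [wait]  ⇒ S*(6)=97.7566
t_5: node(5,0) S=62.9522 payoff=70.1978 vs cont=67.8665 → 70.1978 [stop]  node(5,1) S=84.4179 payoff=48.7321 vs cont=46.4008 → 48.7321 [stop]  node(5,2) S=113.2030 payoff=19.9470 vs cont=21.3580 → 21.3580 [wait]  node(5,3) S=151.8033 payoff=0.0000 vs cont=4.3643 → 4.3643 [wait]  node(5,4) S=203.5658 payoff=0.0000 vs cont=0.0000 → 0.0000 [wait]  node(5,5) S=272.9783 payoff=0.0000 vs cont=0.0000 → 0.0000 [wait]  ⇒ S*(5)=84.4179
t_4: node(4,0) S=72.8992 payoff=60.2508 vs cont=57.9195 → 60.2508 [stop]  node(4,1) S=97.7566 payoff=35.3934 vs cont=33.7884 → 35.3934 [stop]  node(4,2) S=131.0900 payoff=2.0600 vs cont=12.2367 → 12.2367 [wait]  node(4,3) S=175.7895 payoff=0.0000 vs cont=2.0414 → 2.0414 [wait]  node(4,4) S=235.7309 payoff=0.0000 vs cont=0.0000 → 0.0000 [wait]  ⇒ S*(4)=97.7566
t_3: node(3,0) S=84.4179 payoff=48.7321 vs cont=46.4008 → 48.7321 [stop]  node(3,1) S=113.2030 payoff=19.9470 vs cont=22.8541 → 22.8541 [wait]  node(3,2) S=151.8033 payoff=0.0000 vs cont=6.7745 → 6.7745 [wait]  node(3,3) S=203.5658 payoff=0.0000 vs cont=0.9549 → 0.9549 [wait]  ⇒ S*(3)=84.4179
t_2: node(2,0) S=97.7566 payoff=35.3934 vs cont=34.5584 → 35.3934 [stop]  node(2,1) S=131.0900 payoff=2.0600 vs cont=14.1772 → 14.1772 [wait]  node(2,2) S=175.7895 payoff=0.0000 vs cont=3.6603 → 3.6603 [wait]  ⇒ S*(2)=97.7566
t_1: node(1,0) S=113.2030 payoff=19.9470 vs cont=23.8529 → 23.8529 [wait]  node(1,1) S=151.8033 payoff=0.0000 vs cont=8.5155 → 8.5155 [wait]  ⇒ S*(1)=-
t_0: node(0,0) S=131.0900 payoff=2.0600 vs cont=15.5405 → 15.5405 [wait]  ⇒ S*(0)=-

price = 15.5405
boundary = - - 97.7566 84.4179 97.7566 84.4179 97.7566
tree:
15.5405
23.8529 8.5155
35.3934 14.1772 3.6603
48.7321 22.8541 6.7745 0.9549
60.2508 35.3934 12.2367 2.0414 0.0000
70.1978 48.7321 21.3580 4.3643 0.0000 0.0000
78.7875 60.2508 35.3934 9.3303 0.0000 0.0000 0.0000
86.2052 70.1978 48.7321 19.9470 0.0000 0.0000 0.0000 0.0000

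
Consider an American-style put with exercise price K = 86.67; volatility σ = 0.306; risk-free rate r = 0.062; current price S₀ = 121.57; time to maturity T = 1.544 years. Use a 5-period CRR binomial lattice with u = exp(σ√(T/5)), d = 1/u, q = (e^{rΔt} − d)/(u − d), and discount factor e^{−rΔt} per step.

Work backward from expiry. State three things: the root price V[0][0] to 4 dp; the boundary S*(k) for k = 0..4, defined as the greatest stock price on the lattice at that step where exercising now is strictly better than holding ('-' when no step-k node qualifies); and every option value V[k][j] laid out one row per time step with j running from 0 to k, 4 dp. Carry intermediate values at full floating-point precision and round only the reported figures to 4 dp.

price = 2.7191
boundary = - - - - 61.5787
tree:
2.7191
4.9579 0.7059
8.8347 1.4810 0.0000
15.2475 3.1072 0.0000 0.0000
25.0913 6.5190 0.0000 0.0000 0.0000
34.7205 13.6773 0.0000 0.0000 0.0000 0.0000

Δt=0.30880  u=1.18536  d=0.84363  q=0.51416  discount=0.98104
step 5 (expiry): payoffs max(K−S,0) = 34.7205 13.6773 0.0000 0.0000 0.0000 0.0000
step 4: (k=4,j=0): S=61.5787, (K−S)⁺=25.0913, hold=23.4477 ⇒ V=25.0913 exercise | (k=4,j=1): S=86.5224, (K−S)⁺=0.1476, hold=6.5190 ⇒ V=6.5190 continue | (k=4,j=2): S=121.5700, (K−S)⁺=0.0000, hold=0.0000 ⇒ V=0.0000 continue | (k=4,j=3): S=170.8143, (K−S)⁺=0.0000, hold=0.0000 ⇒ V=0.0000 continue | (k=4,j=4): S=240.0061, (K−S)⁺=0.0000, hold=0.0000 ⇒ V=0.0000 continue  boundary S*=61.5787
step 3: (k=3,j=0): S=72.9927, (K−S)⁺=13.6773, hold=15.2475 ⇒ V=15.2475 continue | (k=3,j=1): S=102.5599, (K−S)⁺=0.0000, hold=3.1072 ⇒ V=3.1072 continue | (k=3,j=2): S=144.1038, (K−S)⁺=0.0000, hold=0.0000 ⇒ V=0.0000 continue | (k=3,j=3): S=202.4759, (K−S)⁺=0.0000, hold=0.0000 ⇒ V=0.0000 continue  boundary S*=-
step 2: (k=2,j=0): S=86.5224, (K−S)⁺=0.1476, hold=8.8347 ⇒ V=8.8347 continue | (k=2,j=1): S=121.5700, (K−S)⁺=0.0000, hold=1.4810 ⇒ V=1.4810 continue | (k=2,j=2): S=170.8143, (K−S)⁺=0.0000, hold=0.0000 ⇒ V=0.0000 continue  boundary S*=-
step 1: (k=1,j=0): S=102.5599, (K−S)⁺=0.0000, hold=4.9579 ⇒ V=4.9579 continue | (k=1,j=1): S=144.1038, (K−S)⁺=0.0000, hold=0.7059 ⇒ V=0.7059 continue  boundary S*=-
step 0: (k=0,j=0): S=121.5700, (K−S)⁺=0.0000, hold=2.7191 ⇒ V=2.7191 continue  boundary S*=-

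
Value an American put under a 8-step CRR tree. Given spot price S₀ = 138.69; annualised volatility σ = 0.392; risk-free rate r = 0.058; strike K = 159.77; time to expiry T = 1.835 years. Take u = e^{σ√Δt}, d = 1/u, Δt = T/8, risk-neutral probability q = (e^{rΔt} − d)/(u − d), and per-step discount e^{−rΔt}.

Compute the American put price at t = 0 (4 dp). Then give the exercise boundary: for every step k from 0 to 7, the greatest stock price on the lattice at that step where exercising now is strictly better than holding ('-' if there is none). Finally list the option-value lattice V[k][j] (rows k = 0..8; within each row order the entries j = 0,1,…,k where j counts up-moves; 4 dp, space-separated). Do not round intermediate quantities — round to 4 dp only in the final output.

Δt=0.22937  u=1.20652  d=0.82883  q=0.48866  discount=0.98678
step 8 (expiry): payoffs max(K−S,0) = 128.8837 114.8090 94.3206 64.4958 21.0800 0.0000 0.0000 0.0000 0.0000
step 7: (k=7,j=0): S=37.2650, (K−S)⁺=122.5050, hold=120.3935 ⇒ V=122.5050 exercise | (k=7,j=1): S=54.2464, (K−S)⁺=105.5236, hold=103.4122 ⇒ V=105.5236 exercise | (k=7,j=2): S=78.9661, (K−S)⁺=80.8039, hold=78.6925 ⇒ V=80.8039 exercise | (k=7,j=3): S=114.9503, (K−S)⁺=44.8197, hold=42.7082 ⇒ V=44.8197 exercise | (k=7,j=4): S=167.3324, (K−S)⁺=0.0000, hold=10.6366 ⇒ V=10.6366 continue | (k=7,j=5): S=243.5846, (K−S)⁺=0.0000, hold=0.0000 ⇒ V=0.0000 continue | (k=7,j=6): S=354.5843, (K−S)⁺=0.0000, hold=0.0000 ⇒ V=0.0000 continue | (k=7,j=7): S=516.1659, (K−S)⁺=0.0000, hold=0.0000 ⇒ V=0.0000 continue  boundary S*=114.9503
step 6: (k=6,j=0): S=44.9610, (K−S)⁺=114.8090, hold=112.6975 ⇒ V=114.8090 exercise | (k=6,j=1): S=65.4494, (K−S)⁺=94.3206, hold=92.2091 ⇒ V=94.3206 exercise | (k=6,j=2): S=95.2742, (K−S)⁺=64.4958, hold=62.3843 ⇒ V=64.4958 exercise | (k=6,j=3): S=138.6900, (K−S)⁺=21.0800, hold=27.7441 ⇒ V=27.7441 continue | (k=6,j=4): S=201.8900, (K−S)⁺=0.0000, hold=5.3670 ⇒ V=5.3670 continue | (k=6,j=5): S=293.8899, (K−S)⁺=0.0000, hold=0.0000 ⇒ V=0.0000 continue | (k=6,j=6): S=427.8134, (K−S)⁺=0.0000, hold=0.0000 ⇒ V=0.0000 continue  boundary S*=95.2742
step 5: (k=5,j=0): S=54.2464, (K−S)⁺=105.5236, hold=103.4122 ⇒ V=105.5236 exercise | (k=5,j=1): S=78.9661, (K−S)⁺=80.8039, hold=78.6925 ⇒ V=80.8039 exercise | (k=5,j=2): S=114.9503, (K−S)⁺=44.8197, hold=45.9217 ⇒ V=45.9217 continue | (k=5,j=3): S=167.3324, (K−S)⁺=0.0000, hold=16.5872 ⇒ V=16.5872 continue | (k=5,j=4): S=243.5846, (K−S)⁺=0.0000, hold=2.7081 ⇒ V=2.7081 continue | (k=5,j=5): S=354.5843, (K−S)⁺=0.0000, hold=0.0000 ⇒ V=0.0000 continue  boundary S*=78.9661
step 4: (k=4,j=0): S=65.4494, (K−S)⁺=94.3206, hold=92.2091 ⇒ V=94.3206 exercise | (k=4,j=1): S=95.2742, (K−S)⁺=64.4958, hold=62.9157 ⇒ V=64.4958 exercise | (k=4,j=2): S=138.6900, (K−S)⁺=21.0800, hold=31.1696 ⇒ V=31.1696 continue | (k=4,j=3): S=201.8900, (K−S)⁺=0.0000, hold=9.6754 ⇒ V=9.6754 continue | (k=4,j=4): S=293.8899, (K−S)⁺=0.0000, hold=1.3665 ⇒ V=1.3665 continue  boundary S*=95.2742
step 3: (k=3,j=0): S=78.9661, (K−S)⁺=80.8039, hold=78.6925 ⇒ V=80.8039 exercise | (k=3,j=1): S=114.9503, (K−S)⁺=44.8197, hold=47.5734 ⇒ V=47.5734 continue | (k=3,j=2): S=167.3324, (K−S)⁺=0.0000, hold=20.3931 ⇒ V=20.3931 continue | (k=3,j=3): S=243.5846, (K−S)⁺=0.0000, hold=5.5409 ⇒ V=5.5409 continue  boundary S*=78.9661
step 2: (k=2,j=0): S=95.2742, (K−S)⁺=64.4958, hold=63.7122 ⇒ V=64.4958 exercise | (k=2,j=1): S=138.6900, (K−S)⁺=21.0800, hold=33.8383 ⇒ V=33.8383 continue | (k=2,j=2): S=201.8900, (K−S)⁺=0.0000, hold=12.9618 ⇒ V=12.9618 continue  boundary S*=95.2742
step 1: (k=1,j=0): S=114.9503, (K−S)⁺=44.8197, hold=48.8603 ⇒ V=48.8603 continue | (k=1,j=1): S=167.3324, (K−S)⁺=0.0000, hold=23.3244 ⇒ V=23.3244 continue  boundary S*=-
step 0: (k=0,j=0): S=138.6900, (K−S)⁺=21.0800, hold=35.9011 ⇒ V=35.9011 continue  boundary S*=-

price = 35.9011
boundary = - - 95.2742 78.9661 95.2742 78.9661 95.2742 114.9503
tree:
35.9011
48.8603 23.3244
64.4958 33.8383 12.9618
80.8039 47.5734 20.3931 5.5409
94.3206 64.4958 31.1696 9.6754 1.3665
105.5236 80.8039 45.9217 16.5872 2.7081 0.0000
114.8090 94.3206 64.4958 27.7441 5.3670 0.0000 0.0000
122.5050 105.5236 80.8039 44.8197 10.6366 0.0000 0.0000 0.0000
128.8837 114.8090 94.3206 64.4958 21.0800 0.0000 0.0000 0.0000 0.0000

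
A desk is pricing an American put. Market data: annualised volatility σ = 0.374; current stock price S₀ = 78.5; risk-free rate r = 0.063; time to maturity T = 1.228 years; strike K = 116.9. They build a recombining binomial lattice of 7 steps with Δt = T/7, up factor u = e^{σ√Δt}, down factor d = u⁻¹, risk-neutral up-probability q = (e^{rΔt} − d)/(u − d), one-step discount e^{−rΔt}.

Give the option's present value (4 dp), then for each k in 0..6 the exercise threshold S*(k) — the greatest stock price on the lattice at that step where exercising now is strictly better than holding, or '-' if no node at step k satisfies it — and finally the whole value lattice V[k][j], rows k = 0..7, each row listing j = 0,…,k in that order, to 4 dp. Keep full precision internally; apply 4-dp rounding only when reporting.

price = 38.5107
boundary = - 67.1180 78.5000 67.1180 78.5000 67.1180 78.5000
tree:
38.5107
49.7820 27.9313
59.5137 38.4000 17.9297
67.8344 49.7820 26.8096 9.3169
74.9486 59.5137 38.4000 15.6443 3.1025
81.0313 67.8344 49.7820 25.2660 6.2273 0.0000
86.2321 74.9486 59.5137 38.4000 12.4992 0.0000 0.0000
90.6787 81.0313 67.8344 49.7820 25.0878 0.0000 0.0000 0.0000

Δt=0.17543  u=1.16958  d=0.85501  q=0.49625  discount=0.98901
step 7 (expiry): payoffs max(K−S,0) = 90.6787 81.0313 67.8344 49.7820 25.0878 0.0000 0.0000 0.0000
step 6: (k=6,j=0): S=30.6679, (K−S)⁺=86.2321, hold=84.9472 ⇒ V=86.2321 exercise | (k=6,j=1): S=41.9514, (K−S)⁺=74.9486, hold=73.6638 ⇒ V=74.9486 exercise | (k=6,j=2): S=57.3863, (K−S)⁺=59.5137, hold=58.2289 ⇒ V=59.5137 exercise | (k=6,j=3): S=78.5000, (K−S)⁺=38.4000, hold=37.1151 ⇒ V=38.4000 exercise | (k=6,j=4): S=107.3820, (K−S)⁺=9.5180, hold=12.4992 ⇒ V=12.4992 continue | (k=6,j=5): S=146.8903, (K−S)⁺=0.0000, hold=0.0000 ⇒ V=0.0000 continue | (k=6,j=6): S=200.9347, (K−S)⁺=0.0000, hold=0.0000 ⇒ V=0.0000 continue  boundary S*=78.5000
step 5: (k=5,j=0): S=35.8687, (K−S)⁺=81.0313, hold=79.7465 ⇒ V=81.0313 exercise | (k=5,j=1): S=49.0656, (K−S)⁺=67.8344, hold=66.5495 ⇒ V=67.8344 exercise | (k=5,j=2): S=67.1180, (K−S)⁺=49.7820, hold=48.4972 ⇒ V=49.7820 exercise | (k=5,j=3): S=91.8122, (K−S)⁺=25.0878, hold=25.2660 ⇒ V=25.2660 continue | (k=5,j=4): S=125.5921, (K−S)⁺=0.0000, hold=6.2273 ⇒ V=6.2273 continue | (k=5,j=5): S=171.8004, (K−S)⁺=0.0000, hold=0.0000 ⇒ V=0.0000 continue  boundary S*=67.1180
step 4: (k=4,j=0): S=41.9514, (K−S)⁺=74.9486, hold=73.6638 ⇒ V=74.9486 exercise | (k=4,j=1): S=57.3863, (K−S)⁺=59.5137, hold=58.2289 ⇒ V=59.5137 exercise | (k=4,j=2): S=78.5000, (K−S)⁺=38.4000, hold=37.2026 ⇒ V=38.4000 exercise | (k=4,j=3): S=107.3820, (K−S)⁺=9.5180, hold=15.6443 ⇒ V=15.6443 continue | (k=4,j=4): S=146.8903, (K−S)⁺=0.0000, hold=3.1025 ⇒ V=3.1025 continue  boundary S*=78.5000
step 3: (k=3,j=0): S=49.0656, (K−S)⁺=67.8344, hold=66.5495 ⇒ V=67.8344 exercise | (k=3,j=1): S=67.1180, (K−S)⁺=49.7820, hold=48.4972 ⇒ V=49.7820 exercise | (k=3,j=2): S=91.8122, (K−S)⁺=25.0878, hold=26.8096 ⇒ V=26.8096 continue | (k=3,j=3): S=125.5921, (K−S)⁺=0.0000, hold=9.3169 ⇒ V=9.3169 continue  boundary S*=67.1180
step 2: (k=2,j=0): S=57.3863, (K−S)⁺=59.5137, hold=58.2289 ⇒ V=59.5137 exercise | (k=2,j=1): S=78.5000, (K−S)⁺=38.4000, hold=37.9602 ⇒ V=38.4000 exercise | (k=2,j=2): S=107.3820, (K−S)⁺=9.5180, hold=17.9297 ⇒ V=17.9297 continue  boundary S*=78.5000
step 1: (k=1,j=0): S=67.1180, (K−S)⁺=49.7820, hold=48.4972 ⇒ V=49.7820 exercise | (k=1,j=1): S=91.8122, (K−S)⁺=25.0878, hold=27.9313 ⇒ V=27.9313 continue  boundary S*=67.1180
step 0: (k=0,j=0): S=78.5000, (K−S)⁺=38.4000, hold=38.5107 ⇒ V=38.5107 continue  boundary S*=-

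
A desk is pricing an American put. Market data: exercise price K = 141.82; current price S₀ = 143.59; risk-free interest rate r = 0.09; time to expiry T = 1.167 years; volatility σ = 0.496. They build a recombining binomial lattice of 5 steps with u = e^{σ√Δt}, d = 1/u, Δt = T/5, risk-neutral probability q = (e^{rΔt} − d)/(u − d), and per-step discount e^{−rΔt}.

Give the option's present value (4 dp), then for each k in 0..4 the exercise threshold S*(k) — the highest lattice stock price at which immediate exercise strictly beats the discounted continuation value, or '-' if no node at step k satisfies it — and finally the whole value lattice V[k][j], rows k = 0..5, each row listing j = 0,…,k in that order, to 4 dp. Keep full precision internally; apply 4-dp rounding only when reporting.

price = 24.1296
boundary = - - 88.9178 69.9714 88.9178
tree:
24.1296
36.4214 12.0962
52.9022 20.4653 3.7130
71.8486 33.6201 7.3521 0.0000
86.7579 52.9022 14.5578 0.0000 0.0000
98.4904 71.8486 28.8257 0.0000 0.0000 0.0000

params: Δt=0.23340 u=1.27077 d=0.78692 q=0.48425 e^(-rΔt)=0.97921
t_5 payoffs: 98.4904 71.8486 28.8257 0.0000 0.0000 0.0000
t_4: node(4,0) S=55.0621 payoff=86.7579 vs cont=83.8099 → 86.7579 [stop]  node(4,1) S=88.9178 payoff=52.9022 vs cont=49.9542 → 52.9022 [stop]  node(4,2) S=143.5900 payoff=0.0000 vs cont=14.5578 → 14.5578 [wait]  node(4,3) S=231.8781 payoff=0.0000 vs cont=0.0000 → 0.0000 [wait]  node(4,4) S=374.4514 payoff=0.0000 vs cont=0.0000 → 0.0000 [wait]  ⇒ S*(4)=88.9178
t_3: node(3,0) S=69.9714 payoff=71.8486 vs cont=68.9006 → 71.8486 [stop]  node(3,1) S=112.9943 payoff=28.8257 vs cont=33.6201 → 33.6201 [wait]  node(3,2) S=182.4702 payoff=0.0000 vs cont=7.3521 → 7.3521 [wait]  node(3,3) S=294.6644 payoff=0.0000 vs cont=0.0000 → 0.0000 [wait]  ⇒ S*(3)=69.9714
t_2: node(2,0) S=88.9178 payoff=52.9022 vs cont=52.2277 → 52.9022 [stop]  node(2,1) S=143.5900 payoff=0.0000 vs cont=20.4653 → 20.4653 [wait]  node(2,2) S=231.8781 payoff=0.0000 vs cont=3.7130 → 3.7130 [wait]  ⇒ S*(2)=88.9178
t_1: node(1,0) S=112.9943 payoff=28.8257 vs cont=36.4214 → 36.4214 [wait]  node(1,1) S=182.4702 payoff=0.0000 vs cont=12.0962 → 12.0962 [wait]  ⇒ S*(1)=-
t_0: node(0,0) S=143.5900 payoff=0.0000 vs cont=24.1296 → 24.1296 [wait]  ⇒ S*(0)=-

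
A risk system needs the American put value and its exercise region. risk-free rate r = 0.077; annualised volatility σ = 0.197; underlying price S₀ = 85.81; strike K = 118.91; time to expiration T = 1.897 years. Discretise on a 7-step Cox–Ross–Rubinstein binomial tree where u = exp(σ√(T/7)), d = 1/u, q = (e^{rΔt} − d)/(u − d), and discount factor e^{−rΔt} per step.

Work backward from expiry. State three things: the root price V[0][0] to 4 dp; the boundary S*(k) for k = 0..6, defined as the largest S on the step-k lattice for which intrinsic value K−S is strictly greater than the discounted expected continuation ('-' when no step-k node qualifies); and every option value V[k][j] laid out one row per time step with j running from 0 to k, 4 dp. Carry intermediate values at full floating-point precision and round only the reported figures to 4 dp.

price = 33.1000
boundary = 85.8100 95.0772 85.8100 95.0772 105.3452 95.0772 105.3452
tree:
33.1000
41.4639 23.8328
49.0126 33.1000 13.9271
55.8255 41.4639 23.8328 7.1745
61.9744 49.0126 33.1000 13.5648 2.7521
67.5239 55.8255 41.4639 23.8328 6.1314 0.3755
72.5325 61.9744 49.0126 33.1000 13.5648 0.9063 0.0000
77.0529 67.5239 55.8255 41.4639 23.8328 2.1879 0.0000 0.0000

Δt=0.27100, u=1.10800, d=0.90253, q=0.57701, disc=e^(-rΔt)=0.97935
k=7 terminal: V=max(K-S,0) → 77.0529 67.5239 55.8255 41.4639 23.8328 2.1879 0.0000 0.0000
k=6: j=0 S=46.3775 intr=72.5325 cont=70.0769 V=72.5325[EX]; j=1 S=56.9356 intr=61.9744 cont=59.5188 V=61.9744[EX]; j=2 S=69.8974 intr=49.0126 cont=46.5570 V=49.0126[EX]; j=3 S=85.8100 intr=33.1000 cont=30.6444 V=33.1000[EX]; j=4 S=105.3452 intr=13.5648 cont=11.1092 V=13.5648[EX]; j=5 S=129.3278 intr=0.0000 cont=0.9063 V=0.9063[hold]; j=6 S=158.7701 intr=0.0000 cont=0.0000 V=0.0000[hold]  S*(6)=105.3452
k=5: j=0 S=51.3861 intr=67.5239 cont=65.0683 V=67.5239[EX]; j=1 S=63.0845 intr=55.8255 cont=53.3699 V=55.8255[EX]; j=2 S=77.4461 intr=41.4639 cont=39.0083 V=41.4639[EX]; j=3 S=95.0772 intr=23.8328 cont=21.3772 V=23.8328[EX]; j=4 S=116.7221 intr=2.1879 cont=6.1314 V=6.1314[hold]; j=5 S=143.2947 intr=0.0000 cont=0.3755 V=0.3755[hold]  S*(5)=95.0772
k=4: j=0 S=56.9356 intr=61.9744 cont=59.5188 V=61.9744[EX]; j=1 S=69.8974 intr=49.0126 cont=46.5570 V=49.0126[EX]; j=2 S=85.8100 intr=33.1000 cont=30.6444 V=33.1000[EX]; j=3 S=105.3452 intr=13.5648 cont=13.3377 V=13.5648[EX]; j=4 S=129.3278 intr=0.0000 cont=2.7521 V=2.7521[hold]  S*(4)=105.3452
k=3: j=0 S=63.0845 intr=55.8255 cont=53.3699 V=55.8255[EX]; j=1 S=77.4461 intr=41.4639 cont=39.0083 V=41.4639[EX]; j=2 S=95.0772 intr=23.8328 cont=21.3772 V=23.8328[EX]; j=3 S=116.7221 intr=2.1879 cont=7.1745 V=7.1745[hold]  S*(3)=95.0772
k=2: j=0 S=69.8974 intr=49.0126 cont=46.5570 V=49.0126[EX]; j=1 S=85.8100 intr=33.1000 cont=30.6444 V=33.1000[EX]; j=2 S=105.3452 intr=13.5648 cont=13.9271 V=13.9271[hold]  S*(2)=85.8100
k=1: j=0 S=77.4461 intr=41.4639 cont=39.0083 V=41.4639[EX]; j=1 S=95.0772 intr=23.8328 cont=21.5820 V=23.8328[EX]  S*(1)=95.0772
k=0: j=0 S=85.8100 intr=33.1000 cont=30.6444 V=33.1000[EX]  S*(0)=85.8100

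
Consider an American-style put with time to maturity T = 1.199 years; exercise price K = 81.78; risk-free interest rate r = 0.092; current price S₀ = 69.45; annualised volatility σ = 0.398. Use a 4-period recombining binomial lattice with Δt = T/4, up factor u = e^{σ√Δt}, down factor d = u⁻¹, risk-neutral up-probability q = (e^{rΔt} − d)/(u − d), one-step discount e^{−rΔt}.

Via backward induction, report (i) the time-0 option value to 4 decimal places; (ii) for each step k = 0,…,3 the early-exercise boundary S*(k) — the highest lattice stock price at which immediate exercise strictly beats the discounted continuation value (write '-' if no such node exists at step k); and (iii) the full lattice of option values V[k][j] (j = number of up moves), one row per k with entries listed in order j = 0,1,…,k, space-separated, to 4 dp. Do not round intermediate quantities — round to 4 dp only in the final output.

price = 16.6804
boundary = - 55.8519 44.9163 55.8519
tree:
16.6804
25.9281 8.6893
36.8637 15.2906 2.8085
45.6581 25.9281 5.8846 0.0000
52.7306 36.8637 12.3300 0.0000 0.0000

Δt=0.29975  u=1.24347  d=0.80420  q=0.50939  discount=0.97280
step 4 (expiry): payoffs max(K−S,0) = 52.7306 36.8637 12.3300 0.0000 0.0000
step 3: (k=3,j=0): S=36.1219, (K−S)⁺=45.6581, hold=43.4337 ⇒ V=45.6581 exercise | (k=3,j=1): S=55.8519, (K−S)⁺=25.9281, hold=23.7036 ⇒ V=25.9281 exercise | (k=3,j=2): S=86.3587, (K−S)⁺=0.0000, hold=5.8846 ⇒ V=5.8846 continue | (k=3,j=3): S=133.5285, (K−S)⁺=0.0000, hold=0.0000 ⇒ V=0.0000 continue  boundary S*=55.8519
step 2: (k=2,j=0): S=44.9163, (K−S)⁺=36.8637, hold=34.6392 ⇒ V=36.8637 exercise | (k=2,j=1): S=69.4500, (K−S)⁺=12.3300, hold=15.2906 ⇒ V=15.2906 continue | (k=2,j=2): S=107.3841, (K−S)⁺=0.0000, hold=2.8085 ⇒ V=2.8085 continue  boundary S*=44.9163
step 1: (k=1,j=0): S=55.8519, (K−S)⁺=25.9281, hold=25.1707 ⇒ V=25.9281 exercise | (k=1,j=1): S=86.3587, (K−S)⁺=0.0000, hold=8.6893 ⇒ V=8.6893 continue  boundary S*=55.8519
step 0: (k=0,j=0): S=69.4500, (K−S)⁺=12.3300, hold=16.6804 ⇒ V=16.6804 continue  boundary S*=-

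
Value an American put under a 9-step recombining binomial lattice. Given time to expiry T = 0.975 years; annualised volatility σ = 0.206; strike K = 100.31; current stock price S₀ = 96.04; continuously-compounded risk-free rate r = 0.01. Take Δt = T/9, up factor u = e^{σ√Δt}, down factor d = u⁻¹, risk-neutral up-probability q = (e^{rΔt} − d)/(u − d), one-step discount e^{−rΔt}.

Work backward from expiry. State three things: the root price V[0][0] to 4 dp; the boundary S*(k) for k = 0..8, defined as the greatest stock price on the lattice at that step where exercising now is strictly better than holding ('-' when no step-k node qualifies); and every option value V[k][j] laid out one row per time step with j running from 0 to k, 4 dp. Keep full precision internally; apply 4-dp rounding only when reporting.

price = 9.8085
boundary = - - - - 73.2262 78.3633 73.2262 78.3633 83.8609
tree:
9.8085
13.2617 6.2510
17.3976 9.0043 3.4110
22.0853 12.5772 5.3209 1.4389
27.0838 16.9532 8.0693 2.4840 0.3589
31.8842 21.9467 11.8150 4.2048 0.7059 0.0000
36.3699 27.0838 16.5523 6.9309 1.3885 0.0000 0.0000
40.5615 31.8842 21.9467 10.9978 2.7310 0.0000 0.0000 0.0000
44.4783 36.3699 27.0838 16.4491 5.3718 0.0000 0.0000 0.0000 0.0000
48.1384 40.5615 31.8842 21.9467 10.5659 0.0000 0.0000 0.0000 0.0000 0.0000

Δt=0.10833  u=1.07015  d=0.93444  q=0.49104  discount=0.99892
step 9 (expiry): payoffs max(K−S,0) = 48.1384 40.5615 31.8842 21.9467 10.5659 0.0000 0.0000 0.0000 0.0000 0.0000
step 8: (k=8,j=0): S=55.8317, (K−S)⁺=44.4783, hold=44.3697 ⇒ V=44.4783 exercise | (k=8,j=1): S=63.9401, (K−S)⁺=36.3699, hold=36.2612 ⇒ V=36.3699 exercise | (k=8,j=2): S=73.2262, (K−S)⁺=27.0838, hold=26.9752 ⇒ V=27.0838 exercise | (k=8,j=3): S=83.8609, (K−S)⁺=16.4491, hold=16.3405 ⇒ V=16.4491 exercise | (k=8,j=4): S=96.0400, (K−S)⁺=4.2700, hold=5.3718 ⇒ V=5.3718 continue | (k=8,j=5): S=109.9879, (K−S)⁺=0.0000, hold=0.0000 ⇒ V=0.0000 continue | (k=8,j=6): S=125.9615, (K−S)⁺=0.0000, hold=0.0000 ⇒ V=0.0000 continue | (k=8,j=7): S=144.2549, (K−S)⁺=0.0000, hold=0.0000 ⇒ V=0.0000 continue | (k=8,j=8): S=165.2051, (K−S)⁺=0.0000, hold=0.0000 ⇒ V=0.0000 continue  boundary S*=83.8609
step 7: (k=7,j=0): S=59.7485, (K−S)⁺=40.5615, hold=40.4529 ⇒ V=40.5615 exercise | (k=7,j=1): S=68.4258, (K−S)⁺=31.8842, hold=31.7756 ⇒ V=31.8842 exercise | (k=7,j=2): S=78.3633, (K−S)⁺=21.9467, hold=21.8381 ⇒ V=21.9467 exercise | (k=7,j=3): S=89.7441, (K−S)⁺=10.5659, hold=10.9978 ⇒ V=10.9978 continue | (k=7,j=4): S=102.7776, (K−S)⁺=0.0000, hold=2.7310 ⇒ V=2.7310 continue | (k=7,j=5): S=117.7041, (K−S)⁺=0.0000, hold=0.0000 ⇒ V=0.0000 continue | (k=7,j=6): S=134.7983, (K−S)⁺=0.0000, hold=0.0000 ⇒ V=0.0000 continue | (k=7,j=7): S=154.3751, (K−S)⁺=0.0000, hold=0.0000 ⇒ V=0.0000 continue  boundary S*=78.3633
step 6: (k=6,j=0): S=63.9401, (K−S)⁺=36.3699, hold=36.2612 ⇒ V=36.3699 exercise | (k=6,j=1): S=73.2262, (K−S)⁺=27.0838, hold=26.9752 ⇒ V=27.0838 exercise | (k=6,j=2): S=83.8609, (K−S)⁺=16.4491, hold=16.5523 ⇒ V=16.5523 continue | (k=6,j=3): S=96.0400, (K−S)⁺=4.2700, hold=6.9309 ⇒ V=6.9309 continue | (k=6,j=4): S=109.9879, (K−S)⁺=0.0000, hold=1.3885 ⇒ V=1.3885 continue | (k=6,j=5): S=125.9615, (K−S)⁺=0.0000, hold=0.0000 ⇒ V=0.0000 continue | (k=6,j=6): S=144.2549, (K−S)⁺=0.0000, hold=0.0000 ⇒ V=0.0000 continue  boundary S*=73.2262
step 5: (k=5,j=0): S=68.4258, (K−S)⁺=31.8842, hold=31.7756 ⇒ V=31.8842 exercise | (k=5,j=1): S=78.3633, (K−S)⁺=21.9467, hold=21.8887 ⇒ V=21.9467 exercise | (k=5,j=2): S=89.7441, (K−S)⁺=10.5659, hold=11.8150 ⇒ V=11.8150 continue | (k=5,j=3): S=102.7776, (K−S)⁺=0.0000, hold=4.2048 ⇒ V=4.2048 continue | (k=5,j=4): S=117.7041, (K−S)⁺=0.0000, hold=0.7059 ⇒ V=0.7059 continue | (k=5,j=5): S=134.7983, (K−S)⁺=0.0000, hold=0.0000 ⇒ V=0.0000 continue  boundary S*=78.3633
step 4: (k=4,j=0): S=73.2262, (K−S)⁺=27.0838, hold=26.9752 ⇒ V=27.0838 exercise | (k=4,j=1): S=83.8609, (K−S)⁺=16.4491, hold=16.9532 ⇒ V=16.9532 continue | (k=4,j=2): S=96.0400, (K−S)⁺=4.2700, hold=8.0693 ⇒ V=8.0693 continue | (k=4,j=3): S=109.9879, (K−S)⁺=0.0000, hold=2.4840 ⇒ V=2.4840 continue | (k=4,j=4): S=125.9615, (K−S)⁺=0.0000, hold=0.3589 ⇒ V=0.3589 continue  boundary S*=73.2262
step 3: (k=3,j=0): S=78.3633, (K−S)⁺=21.9467, hold=22.0853 ⇒ V=22.0853 continue | (k=3,j=1): S=89.7441, (K−S)⁺=10.5659, hold=12.5772 ⇒ V=12.5772 continue | (k=3,j=2): S=102.7776, (K−S)⁺=0.0000, hold=5.3209 ⇒ V=5.3209 continue | (k=3,j=3): S=117.7041, (K−S)⁺=0.0000, hold=1.4389 ⇒ V=1.4389 continue  boundary S*=-
step 2: (k=2,j=0): S=83.8609, (K−S)⁺=16.4491, hold=17.3976 ⇒ V=17.3976 continue | (k=2,j=1): S=96.0400, (K−S)⁺=4.2700, hold=9.0043 ⇒ V=9.0043 continue | (k=2,j=2): S=109.9879, (K−S)⁺=0.0000, hold=3.4110 ⇒ V=3.4110 continue  boundary S*=-
step 1: (k=1,j=0): S=89.7441, (K−S)⁺=10.5659, hold=13.2617 ⇒ V=13.2617 continue | (k=1,j=1): S=102.7776, (K−S)⁺=0.0000, hold=6.2510 ⇒ V=6.2510 continue  boundary S*=-
step 0: (k=0,j=0): S=96.0400, (K−S)⁺=4.2700, hold=9.8085 ⇒ V=9.8085 continue  boundary S*=-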